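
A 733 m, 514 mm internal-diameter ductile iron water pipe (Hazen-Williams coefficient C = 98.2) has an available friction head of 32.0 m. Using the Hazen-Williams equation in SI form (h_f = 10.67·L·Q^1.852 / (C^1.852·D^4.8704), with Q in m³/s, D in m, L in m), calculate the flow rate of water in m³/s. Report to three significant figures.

Q ≈ 0.876 m³/s

Rearranging: Q = [h_f·C^1.852·D^4.8704 / (10.67·L)]^(1/1.852)
Q = [32.0·98.2^1.852·0.514^4.8704 / (10.67·733)]^0.540 = 0.8760 m³/s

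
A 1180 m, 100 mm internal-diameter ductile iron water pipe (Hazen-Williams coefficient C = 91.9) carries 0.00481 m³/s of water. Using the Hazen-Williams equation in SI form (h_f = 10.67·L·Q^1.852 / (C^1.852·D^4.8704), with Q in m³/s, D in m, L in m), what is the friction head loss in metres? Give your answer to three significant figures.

h_f = 10.67·1180·0.00481^1.852 / (91.9^1.852·0.100^4.8704) = 11.01 m

h_f ≈ 11.0 m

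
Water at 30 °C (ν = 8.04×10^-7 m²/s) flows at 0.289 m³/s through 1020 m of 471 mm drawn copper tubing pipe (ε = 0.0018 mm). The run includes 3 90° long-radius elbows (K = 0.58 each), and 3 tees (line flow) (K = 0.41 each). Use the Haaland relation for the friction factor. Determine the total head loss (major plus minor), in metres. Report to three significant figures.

H_L ≈ 3.97 m

V = 4Q/(πD²) = 1.659 m/s; V²/2g = 0.1402 m
Re = 9.72×10^5, ε/D = 3.82×10^-6 → f = 0.01170 (Haaland)
Major: h_f = f(L/D)·V²/2g = 0.01170·2166·0.1402 = 3.555 m
Minor: ΣK = 2.97; h_m = ΣK·V²/2g = 0.4165 m
Total H_L = 3.555 + 0.4165 = 3.971 m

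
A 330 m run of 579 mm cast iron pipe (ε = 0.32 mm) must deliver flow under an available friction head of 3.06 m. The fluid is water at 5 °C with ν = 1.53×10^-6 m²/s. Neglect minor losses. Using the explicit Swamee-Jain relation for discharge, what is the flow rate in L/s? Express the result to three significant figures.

Swamee-Jain (Type II): Q = -0.965·√(gD⁵h_f/L)·ln[ε/(3.7D) + √(3.17ν²L/(gD³h_f))]
√(gD⁵h_f/L) = √(9.81·0.579⁵·3.06/330) = 0.07694
ε/(3.7D) = 1.49×10^-4; √(3.17ν²L/(gD³h_f)) = 2.05×10^-5
Q = -0.965·0.07694·ln(1.699×10^-4) = 0.6445 m³/s
Check: V = 2.45 m/s, Re = 9.26×10^5, f = 0.01769, h_f = 3.08 m ≈ 3.06 m ✓

Q ≈ 644 L/s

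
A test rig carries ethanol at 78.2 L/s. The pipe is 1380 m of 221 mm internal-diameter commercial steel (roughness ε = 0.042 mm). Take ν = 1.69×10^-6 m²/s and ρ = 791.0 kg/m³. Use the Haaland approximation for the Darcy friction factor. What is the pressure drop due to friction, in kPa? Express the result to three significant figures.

Δp ≈ 166 kPa

V = 4Q/(πD²) = 4·0.0782/(π·0.221²) = 2.039 m/s
Re = VD/ν = 2.039·0.221/1.69×10^-6 = 2.67×10^5 → turbulent
ε/D = 0.042/221 = 1.90×10^-4
Haaland: f = 0.01620
h_f = f(L/D)V²/(2g) = 0.01620·(1380/0.221)·2.039²/(2·9.81) = 21.43 m
Δp = ρg·h_f = 791.0·9.81·21.43 = 166.3 kPa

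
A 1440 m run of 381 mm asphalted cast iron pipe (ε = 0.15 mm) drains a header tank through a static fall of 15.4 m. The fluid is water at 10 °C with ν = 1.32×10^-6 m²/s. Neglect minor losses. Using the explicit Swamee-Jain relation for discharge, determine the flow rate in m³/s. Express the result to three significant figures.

Q ≈ 0.249 m³/s

Swamee-Jain (Type II): Q = -0.965·√(gD⁵h_f/L)·ln[ε/(3.7D) + √(3.17ν²L/(gD³h_f))]
√(gD⁵h_f/L) = √(9.81·0.381⁵·15.4/1440) = 0.02902
ε/(3.7D) = 1.06×10^-4; √(3.17ν²L/(gD³h_f)) = 3.09×10^-5
Q = -0.965·0.02902·ln(1.373×10^-4) = 0.2491 m³/s
Check: V = 2.18 m/s, Re = 6.31×10^5, f = 0.01686, h_f = 15.5 m ≈ 15.4 m ✓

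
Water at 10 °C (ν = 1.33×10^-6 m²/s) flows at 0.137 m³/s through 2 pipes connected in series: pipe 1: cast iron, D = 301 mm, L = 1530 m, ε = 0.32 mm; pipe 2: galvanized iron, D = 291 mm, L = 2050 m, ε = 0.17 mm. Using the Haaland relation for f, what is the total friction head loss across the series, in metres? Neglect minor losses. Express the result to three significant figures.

Pipe 1: V = 1.925 m/s, Re = 4.36×10^5, ε/D = 0.00106, f = 0.02054, h_1 = f(L/D)V²/2g = 19.73 m
Pipe 2: V = 2.060 m/s, Re = 4.51×10^5, ε/D = 5.84×10^-4, f = 0.01817, h_2 = f(L/D)V²/2g = 27.68 m
Series → Q common, losses add: H = Σh = 47.41 m

H ≈ 47.4 m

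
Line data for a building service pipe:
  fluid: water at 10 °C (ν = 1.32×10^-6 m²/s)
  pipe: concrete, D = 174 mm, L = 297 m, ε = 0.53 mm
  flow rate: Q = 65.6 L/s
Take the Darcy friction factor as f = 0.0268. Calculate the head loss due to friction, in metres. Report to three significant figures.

h_f ≈ 17.7 m

V = 4Q/(πD²) = 4·0.0656/(π·0.174²) = 2.759 m/s
h_f = f(L/D)V²/(2g) = 0.02680·(297/0.174)·2.759²/(2·9.81) = 17.74 m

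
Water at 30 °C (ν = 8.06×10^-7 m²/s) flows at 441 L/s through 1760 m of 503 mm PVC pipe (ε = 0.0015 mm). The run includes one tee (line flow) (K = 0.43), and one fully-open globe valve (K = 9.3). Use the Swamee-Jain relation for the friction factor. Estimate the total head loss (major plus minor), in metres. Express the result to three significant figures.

V = 4Q/(πD²) = 2.219 m/s; V²/2g = 0.2510 m
Re = 1.38×10^6, ε/D = 2.98×10^-6 → f = 0.01109 (Swamee-Jain)
Major: h_f = f(L/D)·V²/2g = 0.01109·3499·0.2510 = 9.739 m
Minor: ΣK = 9.73; h_m = ΣK·V²/2g = 2.443 m
Total H_L = 9.739 + 2.443 = 12.18 m

H_L ≈ 12.2 m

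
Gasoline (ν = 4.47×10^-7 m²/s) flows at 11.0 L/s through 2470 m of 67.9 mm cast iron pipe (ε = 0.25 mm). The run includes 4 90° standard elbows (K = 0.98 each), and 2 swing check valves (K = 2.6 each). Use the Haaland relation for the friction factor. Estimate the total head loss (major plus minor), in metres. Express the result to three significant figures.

H_L ≈ 484 m

V = 4Q/(πD²) = 3.038 m/s; V²/2g = 0.4704 m
Re = 4.61×10^5, ε/D = 0.00368 → f = 0.02802 (Haaland)
Major: h_f = f(L/D)·V²/2g = 0.02802·36377·0.4704 = 479.5 m
Minor: ΣK = 9.12; h_m = ΣK·V²/2g = 4.290 m
Total H_L = 479.5 + 4.290 = 483.8 m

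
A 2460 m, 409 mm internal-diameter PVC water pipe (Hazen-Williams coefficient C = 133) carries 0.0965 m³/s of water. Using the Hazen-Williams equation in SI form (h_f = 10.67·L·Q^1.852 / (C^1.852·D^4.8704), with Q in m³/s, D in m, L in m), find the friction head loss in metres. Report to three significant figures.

h_f ≈ 3.13 m

h_f = 10.67·2460·0.0965^1.852 / (133^1.852·0.409^4.8704) = 3.134 m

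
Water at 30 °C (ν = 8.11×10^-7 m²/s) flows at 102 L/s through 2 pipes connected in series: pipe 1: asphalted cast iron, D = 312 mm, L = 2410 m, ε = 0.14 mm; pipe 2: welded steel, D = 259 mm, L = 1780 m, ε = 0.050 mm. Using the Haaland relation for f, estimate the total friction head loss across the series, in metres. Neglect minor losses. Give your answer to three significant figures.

Pipe 1: V = 1.334 m/s, Re = 5.13×10^5, ε/D = 4.49×10^-4, f = 0.01722, h_1 = f(L/D)V²/2g = 12.07 m
Pipe 2: V = 1.936 m/s, Re = 6.18×10^5, ε/D = 1.93×10^-4, f = 0.01497, h_2 = f(L/D)V²/2g = 19.65 m
Series → Q common, losses add: H = Σh = 31.72 m

H ≈ 31.7 m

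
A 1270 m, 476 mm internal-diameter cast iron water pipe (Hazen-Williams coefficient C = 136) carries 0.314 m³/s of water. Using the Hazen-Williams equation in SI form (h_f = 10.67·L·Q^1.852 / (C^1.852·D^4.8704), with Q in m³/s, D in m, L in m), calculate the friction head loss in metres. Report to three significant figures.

h_f ≈ 6.59 m

h_f = 10.67·1270·0.314^1.852 / (136^1.852·0.476^4.8704) = 6.594 m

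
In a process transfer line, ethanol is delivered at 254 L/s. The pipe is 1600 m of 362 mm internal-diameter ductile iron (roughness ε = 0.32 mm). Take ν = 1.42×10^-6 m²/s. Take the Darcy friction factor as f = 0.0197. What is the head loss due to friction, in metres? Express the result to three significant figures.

V = 4Q/(πD²) = 4·0.254/(π·0.362²) = 2.468 m/s
h_f = f(L/D)V²/(2g) = 0.01970·(1600/0.362)·2.468²/(2·9.81) = 27.03 m

h_f ≈ 27.0 m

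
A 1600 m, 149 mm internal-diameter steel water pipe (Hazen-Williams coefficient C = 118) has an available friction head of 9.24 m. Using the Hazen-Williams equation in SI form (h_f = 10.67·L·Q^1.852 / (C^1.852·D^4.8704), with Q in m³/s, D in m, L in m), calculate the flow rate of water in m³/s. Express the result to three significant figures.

Q ≈ 0.0136 m³/s

Rearranging: Q = [h_f·C^1.852·D^4.8704 / (10.67·L)]^(1/1.852)
Q = [9.24·118^1.852·0.149^4.8704 / (10.67·1600)]^0.540 = 0.01360 m³/s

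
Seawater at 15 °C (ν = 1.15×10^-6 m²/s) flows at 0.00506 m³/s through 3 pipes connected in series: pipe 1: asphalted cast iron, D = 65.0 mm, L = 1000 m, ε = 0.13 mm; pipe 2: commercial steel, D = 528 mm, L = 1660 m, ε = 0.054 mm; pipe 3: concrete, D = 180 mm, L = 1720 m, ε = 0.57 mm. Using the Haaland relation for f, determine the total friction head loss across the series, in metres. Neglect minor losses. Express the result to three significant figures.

H ≈ 46.5 m

Pipe 1: V = 1.525 m/s, Re = 8.62×10^4, ε/D = 0.00200, f = 0.02520, h_1 = f(L/D)V²/2g = 45.94 m
Pipe 2: V = 0.02311 m/s, Re = 1.06×10^4, ε/D = 1.02×10^-4, f = 0.03050, h_2 = f(L/D)V²/2g = 0.002610 m
Pipe 3: V = 0.1988 m/s, Re = 3.11×10^4, ε/D = 0.00317, f = 0.02994, h_3 = f(L/D)V²/2g = 0.5765 m
Series → Q common, losses add: H = Σh = 46.52 m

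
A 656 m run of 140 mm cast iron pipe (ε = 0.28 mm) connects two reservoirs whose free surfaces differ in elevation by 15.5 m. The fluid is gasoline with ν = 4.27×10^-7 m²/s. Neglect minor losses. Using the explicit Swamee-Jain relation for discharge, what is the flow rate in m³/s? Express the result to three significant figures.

Swamee-Jain (Type II): Q = -0.965·√(gD⁵h_f/L)·ln[ε/(3.7D) + √(3.17ν²L/(gD³h_f))]
√(gD⁵h_f/L) = √(9.81·0.140⁵·15.5/656) = 0.003531
ε/(3.7D) = 5.41×10^-4; √(3.17ν²L/(gD³h_f)) = 3.01×10^-5
Q = -0.965·0.003531·ln(5.707×10^-4) = 0.02545 m³/s
Check: V = 1.65 m/s, Re = 5.42×10^5, f = 0.02387, h_f = 15.6 m ≈ 15.5 m ✓

Q ≈ 0.0254 m³/s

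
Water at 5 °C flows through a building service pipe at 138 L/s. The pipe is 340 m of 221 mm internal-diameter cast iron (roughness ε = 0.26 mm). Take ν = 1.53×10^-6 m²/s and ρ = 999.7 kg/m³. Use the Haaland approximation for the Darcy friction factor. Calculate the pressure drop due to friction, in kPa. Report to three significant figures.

V = 4Q/(πD²) = 4·0.138/(π·0.221²) = 3.598 m/s
Re = VD/ν = 3.598·0.221/1.53×10^-6 = 5.20×10^5 → turbulent
ε/D = 0.26/221 = 0.00118
Haaland: f = 0.02093
h_f = f(L/D)V²/(2g) = 0.02093·(340/0.221)·3.598²/(2·9.81) = 21.24 m
Δp = ρg·h_f = 999.7·9.81·21.24 = 208.3 kPa

Δp ≈ 208 kPa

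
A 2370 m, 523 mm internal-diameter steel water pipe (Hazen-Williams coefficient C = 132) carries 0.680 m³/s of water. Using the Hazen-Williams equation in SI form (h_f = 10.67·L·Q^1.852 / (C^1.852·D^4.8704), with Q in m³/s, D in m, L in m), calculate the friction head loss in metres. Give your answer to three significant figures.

h_f ≈ 34.4 m

h_f = 10.67·2370·0.680^1.852 / (132^1.852·0.523^4.8704) = 34.39 m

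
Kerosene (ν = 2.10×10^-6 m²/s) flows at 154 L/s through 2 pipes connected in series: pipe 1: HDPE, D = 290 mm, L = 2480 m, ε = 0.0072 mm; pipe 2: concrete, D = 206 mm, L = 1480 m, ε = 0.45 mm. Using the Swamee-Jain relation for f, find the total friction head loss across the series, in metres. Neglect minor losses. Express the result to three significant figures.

Pipe 1: V = 2.331 m/s, Re = 3.22×10^5, ε/D = 2.48×10^-5, f = 0.01449, h_1 = f(L/D)V²/2g = 34.32 m
Pipe 2: V = 4.621 m/s, Re = 4.53×10^5, ε/D = 0.00218, f = 0.02448, h_2 = f(L/D)V²/2g = 191.4 m
Series → Q common, losses add: H = Σh = 225.7 m

H ≈ 226 m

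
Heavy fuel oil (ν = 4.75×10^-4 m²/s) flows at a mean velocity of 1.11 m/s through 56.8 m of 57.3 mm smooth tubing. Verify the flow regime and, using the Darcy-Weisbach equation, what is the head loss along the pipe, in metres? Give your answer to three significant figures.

Re = VD/ν = 1.11·0.05730/4.75×10^-4 = 134 → laminar (Re < 2300)
f = 64/Re = 0.4780
h_f = f(L/D)V²/(2g) = 0.4780·(56.8/0.05730)·1.11²/(2·9.81) = 29.75 m

h_f ≈ 29.8 m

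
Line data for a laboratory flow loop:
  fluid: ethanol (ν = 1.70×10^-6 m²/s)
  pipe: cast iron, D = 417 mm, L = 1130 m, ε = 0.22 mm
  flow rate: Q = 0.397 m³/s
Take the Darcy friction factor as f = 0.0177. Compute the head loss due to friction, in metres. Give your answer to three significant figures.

V = 4Q/(πD²) = 4·0.397/(π·0.417²) = 2.907 m/s
h_f = f(L/D)V²/(2g) = 0.01770·(1130/0.417)·2.907²/(2·9.81) = 20.66 m

h_f ≈ 20.7 m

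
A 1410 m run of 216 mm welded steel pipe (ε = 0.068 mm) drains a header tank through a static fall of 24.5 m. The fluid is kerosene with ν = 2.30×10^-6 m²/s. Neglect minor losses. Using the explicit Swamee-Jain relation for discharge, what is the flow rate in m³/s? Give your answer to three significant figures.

Swamee-Jain (Type II): Q = -0.965·√(gD⁵h_f/L)·ln[ε/(3.7D) + √(3.17ν²L/(gD³h_f))]
√(gD⁵h_f/L) = √(9.81·0.216⁵·24.5/1410) = 0.008952
ε/(3.7D) = 8.51×10^-5; √(3.17ν²L/(gD³h_f)) = 9.88×10^-5
Q = -0.965·0.008952·ln(1.839×10^-4) = 0.07431 m³/s
Check: V = 2.03 m/s, Re = 1.90×10^5, f = 0.01798, h_f = 24.6 m ≈ 24.5 m ✓

Q ≈ 0.0743 m³/s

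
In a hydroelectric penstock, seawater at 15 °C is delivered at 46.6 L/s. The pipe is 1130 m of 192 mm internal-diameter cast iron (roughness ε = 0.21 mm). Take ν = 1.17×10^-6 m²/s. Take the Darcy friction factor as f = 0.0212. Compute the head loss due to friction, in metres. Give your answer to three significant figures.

h_f ≈ 16.5 m

V = 4Q/(πD²) = 4·0.0466/(π·0.192²) = 1.610 m/s
h_f = f(L/D)V²/(2g) = 0.02120·(1130/0.192)·1.610²/(2·9.81) = 16.47 m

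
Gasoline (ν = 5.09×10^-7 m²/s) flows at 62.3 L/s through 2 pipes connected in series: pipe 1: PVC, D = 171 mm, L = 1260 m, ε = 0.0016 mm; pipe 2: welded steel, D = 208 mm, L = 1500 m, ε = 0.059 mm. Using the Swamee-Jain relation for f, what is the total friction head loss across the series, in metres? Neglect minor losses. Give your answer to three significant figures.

Pipe 1: V = 2.713 m/s, Re = 9.11×10^5, ε/D = 9.36×10^-6, f = 0.01201, h_1 = f(L/D)V²/2g = 33.19 m
Pipe 2: V = 1.833 m/s, Re = 7.49×10^5, ε/D = 2.84×10^-4, f = 0.01583, h_2 = f(L/D)V²/2g = 19.56 m
Series → Q common, losses add: H = Σh = 52.75 m

H ≈ 52.8 m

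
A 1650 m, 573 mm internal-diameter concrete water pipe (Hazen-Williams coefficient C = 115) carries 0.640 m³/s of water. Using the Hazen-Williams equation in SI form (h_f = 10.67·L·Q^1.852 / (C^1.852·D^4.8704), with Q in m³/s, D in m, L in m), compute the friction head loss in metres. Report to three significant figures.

h_f = 10.67·1650·0.640^1.852 / (115^1.852·0.573^4.8704) = 17.71 m

h_f ≈ 17.7 m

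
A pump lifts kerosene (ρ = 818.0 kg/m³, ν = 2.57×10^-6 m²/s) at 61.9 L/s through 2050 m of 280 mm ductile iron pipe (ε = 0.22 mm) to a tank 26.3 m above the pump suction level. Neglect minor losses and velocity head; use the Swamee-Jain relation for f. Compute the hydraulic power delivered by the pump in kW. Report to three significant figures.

V = 4Q/(πD²) = 1.005 m/s; Re = 1.10×10^5; ε/D = 7.86×10^-4; f = 0.02137
h_f = f(L/D)V²/2g = 8.057 m
Total head H = z + h_f = 26.3 + 8.057 = 34.36 m
P_hyd = ρgQH = 818.0·9.81·0.0619·34.36 = 17.07 kW

P_hyd ≈ 17.1 kW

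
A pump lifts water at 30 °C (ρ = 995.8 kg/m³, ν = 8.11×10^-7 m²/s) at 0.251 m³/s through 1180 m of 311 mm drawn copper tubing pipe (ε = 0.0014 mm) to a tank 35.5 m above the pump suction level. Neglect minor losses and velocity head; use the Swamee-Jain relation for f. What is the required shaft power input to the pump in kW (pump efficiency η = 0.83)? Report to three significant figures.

V = 4Q/(πD²) = 3.304 m/s; Re = 1.27×10^6; ε/D = 4.50×10^-6; f = 0.01129
h_f = f(L/D)V²/2g = 23.83 m
Total head H = z + h_f = 35.5 + 23.83 = 59.33 m
P_hyd = ρgQH = 995.8·9.81·0.251·59.33 = 145.5 kW
P_shaft = P_hyd/η = 145.5/0.83 = 175.3 kW

P_shaft ≈ 175 kW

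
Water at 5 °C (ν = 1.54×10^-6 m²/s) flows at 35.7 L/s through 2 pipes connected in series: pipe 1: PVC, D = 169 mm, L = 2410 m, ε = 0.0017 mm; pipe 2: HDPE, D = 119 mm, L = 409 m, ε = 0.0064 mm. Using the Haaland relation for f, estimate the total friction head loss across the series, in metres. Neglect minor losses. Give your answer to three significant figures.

Pipe 1: V = 1.591 m/s, Re = 1.75×10^5, ε/D = 1.01×10^-5, f = 0.01597, h_1 = f(L/D)V²/2g = 29.40 m
Pipe 2: V = 3.210 m/s, Re = 2.48×10^5, ε/D = 5.38×10^-5, f = 0.01528, h_2 = f(L/D)V²/2g = 27.59 m
Series → Q common, losses add: H = Σh = 56.99 m

H ≈ 57.0 m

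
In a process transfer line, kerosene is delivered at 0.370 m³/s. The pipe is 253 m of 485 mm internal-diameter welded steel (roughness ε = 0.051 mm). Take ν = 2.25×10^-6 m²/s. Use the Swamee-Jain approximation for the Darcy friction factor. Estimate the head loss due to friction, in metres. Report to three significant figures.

h_f ≈ 1.58 m

V = 4Q/(πD²) = 4·0.370/(π·0.485²) = 2.003 m/s
Re = VD/ν = 2.003·0.485/2.25×10^-6 = 4.32×10^5 → turbulent
ε/D = 0.051/485 = 1.05×10^-4
Swamee-Jain: f = 0.01478
h_f = f(L/D)V²/(2g) = 0.01478·(253/0.485)·2.003²/(2·9.81) = 1.576 m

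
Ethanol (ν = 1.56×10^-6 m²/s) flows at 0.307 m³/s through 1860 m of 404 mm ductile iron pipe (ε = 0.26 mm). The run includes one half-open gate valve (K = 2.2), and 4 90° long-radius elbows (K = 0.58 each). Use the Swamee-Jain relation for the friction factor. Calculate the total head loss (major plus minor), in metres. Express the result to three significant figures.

V = 4Q/(πD²) = 2.395 m/s; V²/2g = 0.2923 m
Re = 6.20×10^5, ε/D = 6.44×10^-4 → f = 0.01846 (Swamee-Jain)
Major: h_f = f(L/D)·V²/2g = 0.01846·4604·0.2923 = 24.85 m
Minor: ΣK = 4.52; h_m = ΣK·V²/2g = 1.321 m
Total H_L = 24.85 + 1.321 = 26.17 m

H_L ≈ 26.2 m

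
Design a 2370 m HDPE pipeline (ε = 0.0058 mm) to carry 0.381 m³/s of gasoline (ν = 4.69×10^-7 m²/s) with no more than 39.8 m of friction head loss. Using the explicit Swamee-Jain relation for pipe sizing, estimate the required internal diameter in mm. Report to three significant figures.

Swamee-Jain (Type III): D = 0.66·[ε^1.25·(LQ²/(gh_f))^4.75 + ν·Q^9.4·(L/(gh_f))^5.2]^0.04
LQ²/(gh_f) = 0.8811; L/(gh_f) = 6.070
Term 1 = ε^1.25·(…)^4.75 = 1.56×10^-7; Term 2 = ν·Q^9.4·(…)^5.2 = 6.38×10^-7
D = 0.66·(1.56×10^-7 + 6.38×10^-7)^0.04 = 0.3763 m = 376 mm
Check: V = 3.43 m/s, Re = 2.75×10^6, f = 0.01052, h_f = 39.6 m ≈ 39.8 m ✓

D ≈ 376 mm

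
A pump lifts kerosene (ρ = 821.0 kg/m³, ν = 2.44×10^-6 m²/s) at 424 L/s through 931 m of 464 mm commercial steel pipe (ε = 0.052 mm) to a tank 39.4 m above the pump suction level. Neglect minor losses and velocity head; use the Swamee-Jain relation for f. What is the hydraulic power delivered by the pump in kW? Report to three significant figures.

V = 4Q/(πD²) = 2.507 m/s; Re = 4.77×10^5; ε/D = 1.12×10^-4; f = 0.01468
h_f = f(L/D)V²/2g = 9.442 m
Total head H = z + h_f = 39.4 + 9.442 = 48.84 m
P_hyd = ρgQH = 821.0·9.81·0.424·48.84 = 166.8 kW

P_hyd ≈ 167 kW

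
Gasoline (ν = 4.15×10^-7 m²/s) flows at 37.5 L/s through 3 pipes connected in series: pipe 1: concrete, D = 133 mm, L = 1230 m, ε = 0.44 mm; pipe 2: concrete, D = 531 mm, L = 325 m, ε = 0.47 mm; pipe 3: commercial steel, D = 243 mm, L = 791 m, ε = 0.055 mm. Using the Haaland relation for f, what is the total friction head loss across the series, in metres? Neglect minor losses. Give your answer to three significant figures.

H ≈ 94.7 m

Pipe 1: V = 2.699 m/s, Re = 8.65×10^5, ε/D = 0.00331, f = 0.02709, h_1 = f(L/D)V²/2g = 93.02 m
Pipe 2: V = 0.1693 m/s, Re = 2.17×10^5, ε/D = 8.85×10^-4, f = 0.02035, h_2 = f(L/D)V²/2g = 0.01820 m
Pipe 3: V = 0.8086 m/s, Re = 4.73×10^5, ε/D = 2.26×10^-4, f = 0.01560, h_3 = f(L/D)V²/2g = 1.692 m
Series → Q common, losses add: H = Σh = 94.73 m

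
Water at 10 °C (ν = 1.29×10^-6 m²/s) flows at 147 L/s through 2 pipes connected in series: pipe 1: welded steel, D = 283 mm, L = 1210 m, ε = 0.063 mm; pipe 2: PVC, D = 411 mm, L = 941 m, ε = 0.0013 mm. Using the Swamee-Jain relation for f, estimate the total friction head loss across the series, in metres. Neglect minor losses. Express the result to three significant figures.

Pipe 1: V = 2.337 m/s, Re = 5.13×10^5, ε/D = 2.23×10^-4, f = 0.01569, h_1 = f(L/D)V²/2g = 18.67 m
Pipe 2: V = 1.108 m/s, Re = 3.53×10^5, ε/D = 3.16×10^-6, f = 0.01399, h_2 = f(L/D)V²/2g = 2.004 m
Series → Q common, losses add: H = Σh = 20.67 m

H ≈ 20.7 m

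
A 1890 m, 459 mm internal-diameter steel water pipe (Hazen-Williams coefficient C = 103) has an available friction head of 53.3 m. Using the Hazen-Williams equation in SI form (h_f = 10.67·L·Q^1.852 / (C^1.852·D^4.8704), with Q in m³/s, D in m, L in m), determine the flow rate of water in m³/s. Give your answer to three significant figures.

Rearranging: Q = [h_f·C^1.852·D^4.8704 / (10.67·L)]^(1/1.852)
Q = [53.3·103^1.852·0.459^4.8704 / (10.67·1890)]^0.540 = 0.5389 m³/s

Q ≈ 0.539 m³/s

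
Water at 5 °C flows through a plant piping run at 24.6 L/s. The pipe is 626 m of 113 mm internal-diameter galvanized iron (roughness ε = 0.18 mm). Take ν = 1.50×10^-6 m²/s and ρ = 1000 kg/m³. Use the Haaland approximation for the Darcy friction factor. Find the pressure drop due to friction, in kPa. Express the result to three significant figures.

Δp ≈ 385 kPa

V = 4Q/(πD²) = 4·0.0246/(π·0.113²) = 2.453 m/s
Re = VD/ν = 2.453·0.113/1.50×10^-6 = 1.85×10^5 → turbulent
ε/D = 0.18/113 = 0.00159
Haaland: f = 0.02309
h_f = f(L/D)V²/(2g) = 0.02309·(626/0.113)·2.453²/(2·9.81) = 39.23 m
Δp = ρg·h_f = 1000·9.81·39.23 = 384.9 kPa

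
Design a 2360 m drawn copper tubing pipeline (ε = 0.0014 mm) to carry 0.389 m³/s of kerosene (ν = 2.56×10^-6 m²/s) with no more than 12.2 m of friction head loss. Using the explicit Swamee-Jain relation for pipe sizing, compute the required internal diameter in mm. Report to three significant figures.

D ≈ 514 mm

Swamee-Jain (Type III): D = 0.66·[ε^1.25·(LQ²/(gh_f))^4.75 + ν·Q^9.4·(L/(gh_f))^5.2]^0.04
LQ²/(gh_f) = 2.984; L/(gh_f) = 19.72
Term 1 = ε^1.25·(…)^4.75 = 8.67×10^-6; Term 2 = ν·Q^9.4·(…)^5.2 = 0.00194
D = 0.66·(8.67×10^-6 + 0.00194)^0.04 = 0.5142 m = 514 mm
Check: V = 1.87 m/s, Re = 3.76×10^5, f = 0.01382, h_f = 11.3 m ≈ 12.2 m ✓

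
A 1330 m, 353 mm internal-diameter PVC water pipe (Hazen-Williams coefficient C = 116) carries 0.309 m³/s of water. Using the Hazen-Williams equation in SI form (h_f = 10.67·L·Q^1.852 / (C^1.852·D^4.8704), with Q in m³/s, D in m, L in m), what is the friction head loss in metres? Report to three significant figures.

h_f = 10.67·1330·0.309^1.852 / (116^1.852·0.353^4.8704) = 38.60 m

h_f ≈ 38.6 m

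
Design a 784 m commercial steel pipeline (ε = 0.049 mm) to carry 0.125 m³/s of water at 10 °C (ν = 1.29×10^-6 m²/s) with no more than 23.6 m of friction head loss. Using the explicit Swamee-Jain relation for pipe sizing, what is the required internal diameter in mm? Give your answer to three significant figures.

Swamee-Jain (Type III): D = 0.66·[ε^1.25·(LQ²/(gh_f))^4.75 + ν·Q^9.4·(L/(gh_f))^5.2]^0.04
LQ²/(gh_f) = 0.05291; L/(gh_f) = 3.386
Term 1 = ε^1.25·(…)^4.75 = 3.55×10^-12; Term 2 = ν·Q^9.4·(…)^5.2 = 2.38×10^-12
D = 0.66·(3.55×10^-12 + 2.38×10^-12)^0.04 = 0.2347 m = 235 mm
Check: V = 2.89 m/s, Re = 5.26×10^5, f = 0.01553, h_f = 22.1 m ≈ 23.6 m ✓

D ≈ 235 mm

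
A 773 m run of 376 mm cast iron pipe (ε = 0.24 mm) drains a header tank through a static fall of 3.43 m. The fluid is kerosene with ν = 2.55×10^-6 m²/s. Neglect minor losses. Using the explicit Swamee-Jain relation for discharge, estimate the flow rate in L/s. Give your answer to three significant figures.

Q ≈ 144 L/s

Swamee-Jain (Type II): Q = -0.965·√(gD⁵h_f/L)·ln[ε/(3.7D) + √(3.17ν²L/(gD³h_f))]
√(gD⁵h_f/L) = √(9.81·0.376⁵·3.43/773) = 0.01809
ε/(3.7D) = 1.73×10^-4; √(3.17ν²L/(gD³h_f)) = 9.44×10^-5
Q = -0.965·0.01809·ln(2.669×10^-4) = 0.1436 m³/s
Check: V = 1.29 m/s, Re = 1.91×10^5, f = 0.01970, h_f = 3.45 m ≈ 3.43 m ✓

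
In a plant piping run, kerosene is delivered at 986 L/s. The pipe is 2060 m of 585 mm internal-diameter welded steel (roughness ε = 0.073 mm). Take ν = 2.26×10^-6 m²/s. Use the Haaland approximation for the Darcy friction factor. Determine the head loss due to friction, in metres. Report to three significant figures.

h_f ≈ 33.2 m

V = 4Q/(πD²) = 4·0.986/(π·0.585²) = 3.668 m/s
Re = VD/ν = 3.668·0.585/2.26×10^-6 = 9.50×10^5 → turbulent
ε/D = 0.073/585 = 1.25×10^-4
Haaland: f = 0.01373
h_f = f(L/D)V²/(2g) = 0.01373·(2060/0.585)·3.668²/(2·9.81) = 33.16 m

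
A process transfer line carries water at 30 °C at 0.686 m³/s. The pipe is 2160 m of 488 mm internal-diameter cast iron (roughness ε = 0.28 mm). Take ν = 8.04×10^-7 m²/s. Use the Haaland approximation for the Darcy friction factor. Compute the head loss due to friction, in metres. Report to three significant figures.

h_f ≈ 52.9 m

V = 4Q/(πD²) = 4·0.686/(π·0.488²) = 3.668 m/s
Re = VD/ν = 3.668·0.488/8.04×10^-7 = 2.23×10^6 → turbulent
ε/D = 0.28/488 = 5.74×10^-4
Haaland: f = 0.01744
h_f = f(L/D)V²/(2g) = 0.01744·(2160/0.488)·3.668²/(2·9.81) = 52.94 m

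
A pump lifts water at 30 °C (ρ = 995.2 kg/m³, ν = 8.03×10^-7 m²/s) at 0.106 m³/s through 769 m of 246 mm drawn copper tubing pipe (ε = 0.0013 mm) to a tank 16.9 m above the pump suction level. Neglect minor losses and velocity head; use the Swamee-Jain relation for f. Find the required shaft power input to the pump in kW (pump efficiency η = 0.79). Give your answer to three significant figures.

V = 4Q/(πD²) = 2.230 m/s; Re = 6.83×10^5; ε/D = 5.28×10^-6; f = 0.01249
h_f = f(L/D)V²/2g = 9.901 m
Total head H = z + h_f = 16.9 + 9.901 = 26.80 m
P_hyd = ρgQH = 995.2·9.81·0.106·26.80 = 27.74 kW
P_shaft = P_hyd/η = 27.74/0.79 = 35.11 kW

P_shaft ≈ 35.1 kW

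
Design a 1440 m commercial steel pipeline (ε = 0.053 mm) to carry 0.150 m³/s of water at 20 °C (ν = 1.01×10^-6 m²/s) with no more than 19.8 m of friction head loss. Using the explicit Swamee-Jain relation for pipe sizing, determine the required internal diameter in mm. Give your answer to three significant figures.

Swamee-Jain (Type III): D = 0.66·[ε^1.25·(LQ²/(gh_f))^4.75 + ν·Q^9.4·(L/(gh_f))^5.2]^0.04
LQ²/(gh_f) = 0.1668; L/(gh_f) = 7.414
Term 1 = ε^1.25·(…)^4.75 = 9.14×10^-10; Term 2 = ν·Q^9.4·(…)^5.2 = 6.08×10^-10
D = 0.66·(9.14×10^-10 + 6.08×10^-10)^0.04 = 0.2930 m = 293 mm
Check: V = 2.23 m/s, Re = 6.45×10^5, f = 0.01500, h_f = 18.6 m ≈ 19.8 m ✓

D ≈ 293 mm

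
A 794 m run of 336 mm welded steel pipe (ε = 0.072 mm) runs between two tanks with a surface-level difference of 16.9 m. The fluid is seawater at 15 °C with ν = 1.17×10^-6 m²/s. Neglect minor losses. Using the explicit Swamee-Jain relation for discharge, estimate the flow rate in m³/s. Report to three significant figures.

Swamee-Jain (Type II): Q = -0.965·√(gD⁵h_f/L)·ln[ε/(3.7D) + √(3.17ν²L/(gD³h_f))]
√(gD⁵h_f/L) = √(9.81·0.336⁵·16.9/794) = 0.02990
ε/(3.7D) = 5.79×10^-5; √(3.17ν²L/(gD³h_f)) = 2.34×10^-5
Q = -0.965·0.02990·ln(8.132×10^-5) = 0.2717 m³/s
Check: V = 3.06 m/s, Re = 8.80×10^5, f = 0.01503, h_f = 17.0 m ≈ 16.9 m ✓

Q ≈ 0.272 m³/s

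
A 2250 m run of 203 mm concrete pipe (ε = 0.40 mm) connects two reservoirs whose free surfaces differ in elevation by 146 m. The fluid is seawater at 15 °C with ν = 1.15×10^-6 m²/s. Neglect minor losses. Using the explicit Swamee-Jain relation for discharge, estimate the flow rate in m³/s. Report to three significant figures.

Q ≈ 0.107 m³/s

Swamee-Jain (Type II): Q = -0.965·√(gD⁵h_f/L)·ln[ε/(3.7D) + √(3.17ν²L/(gD³h_f))]
√(gD⁵h_f/L) = √(9.81·0.203⁵·146/2250) = 0.01481
ε/(3.7D) = 5.33×10^-4; √(3.17ν²L/(gD³h_f)) = 2.81×10^-5
Q = -0.965·0.01481·ln(5.606×10^-4) = 0.1070 m³/s
Check: V = 3.31 m/s, Re = 5.84×10^5, f = 0.02375, h_f = 147 m ≈ 146 m ✓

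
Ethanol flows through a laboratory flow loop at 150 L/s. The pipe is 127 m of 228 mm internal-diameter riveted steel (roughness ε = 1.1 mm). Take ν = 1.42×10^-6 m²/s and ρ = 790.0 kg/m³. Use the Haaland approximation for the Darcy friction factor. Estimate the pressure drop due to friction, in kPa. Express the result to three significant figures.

V = 4Q/(πD²) = 4·0.150/(π·0.228²) = 3.674 m/s
Re = VD/ν = 3.674·0.228/1.42×10^-6 = 5.90×10^5 → turbulent
ε/D = 1.1/228 = 0.00482
Haaland: f = 0.03025
h_f = f(L/D)V²/(2g) = 0.03025·(127/0.228)·3.674²/(2·9.81) = 11.59 m
Δp = ρg·h_f = 790.0·9.81·11.59 = 89.85 kPa

Δp ≈ 89.8 kPa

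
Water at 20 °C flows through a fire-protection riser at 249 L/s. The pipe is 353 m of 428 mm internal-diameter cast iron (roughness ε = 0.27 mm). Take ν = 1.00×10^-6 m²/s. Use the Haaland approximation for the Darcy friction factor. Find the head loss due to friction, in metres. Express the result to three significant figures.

h_f ≈ 2.28 m

V = 4Q/(πD²) = 4·0.249/(π·0.428²) = 1.731 m/s
Re = VD/ν = 1.731·0.428/1.00×10^-6 = 7.41×10^5 → turbulent
ε/D = 0.27/428 = 6.31×10^-4
Haaland: f = 0.01814
h_f = f(L/D)V²/(2g) = 0.01814·(353/0.428)·1.731²/(2·9.81) = 2.284 m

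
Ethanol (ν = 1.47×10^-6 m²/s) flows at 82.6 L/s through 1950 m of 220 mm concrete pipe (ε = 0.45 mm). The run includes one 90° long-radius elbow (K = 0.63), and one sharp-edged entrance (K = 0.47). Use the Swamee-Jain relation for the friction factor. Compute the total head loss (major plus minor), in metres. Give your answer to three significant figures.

V = 4Q/(πD²) = 2.173 m/s; V²/2g = 0.2407 m
Re = 3.25×10^5, ε/D = 0.00205 → f = 0.02425 (Swamee-Jain)
Major: h_f = f(L/D)·V²/2g = 0.02425·8864·0.2407 = 51.73 m
Minor: ΣK = 1.10; h_m = ΣK·V²/2g = 0.2647 m
Total H_L = 51.73 + 0.2647 = 52.00 m

H_L ≈ 52.0 m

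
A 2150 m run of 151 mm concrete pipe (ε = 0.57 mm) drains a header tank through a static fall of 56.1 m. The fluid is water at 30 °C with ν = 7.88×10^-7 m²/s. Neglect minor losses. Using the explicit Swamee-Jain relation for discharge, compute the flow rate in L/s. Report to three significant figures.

Swamee-Jain (Type II): Q = -0.965·√(gD⁵h_f/L)·ln[ε/(3.7D) + √(3.17ν²L/(gD³h_f))]
√(gD⁵h_f/L) = √(9.81·0.151⁵·56.1/2150) = 0.004483
ε/(3.7D) = 0.00102; √(3.17ν²L/(gD³h_f)) = 4.73×10^-5
Q = -0.965·0.004483·ln(0.001067) = 0.02960 m³/s
Check: V = 1.65 m/s, Re = 3.17×10^5, f = 0.02844, h_f = 56.4 m ≈ 56.1 m ✓

Q ≈ 29.6 L/s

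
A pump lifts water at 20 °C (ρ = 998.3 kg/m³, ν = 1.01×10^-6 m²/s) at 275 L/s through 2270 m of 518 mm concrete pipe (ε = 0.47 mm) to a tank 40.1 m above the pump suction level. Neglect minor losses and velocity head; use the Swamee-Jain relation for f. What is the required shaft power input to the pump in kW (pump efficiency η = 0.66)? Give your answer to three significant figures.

P_shaft ≈ 194 kW

V = 4Q/(πD²) = 1.305 m/s; Re = 6.69×10^5; ε/D = 9.07×10^-4; f = 0.01977
h_f = f(L/D)V²/2g = 7.520 m
Total head H = z + h_f = 40.1 + 7.520 = 47.62 m
P_hyd = ρgQH = 998.3·9.81·0.275·47.62 = 128.2 kW
P_shaft = P_hyd/η = 128.2/0.66 = 194.3 kW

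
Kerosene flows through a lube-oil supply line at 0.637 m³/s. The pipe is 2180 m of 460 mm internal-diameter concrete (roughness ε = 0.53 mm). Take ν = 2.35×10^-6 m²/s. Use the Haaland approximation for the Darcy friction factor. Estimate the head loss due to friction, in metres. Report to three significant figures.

V = 4Q/(πD²) = 4·0.637/(π·0.460²) = 3.833 m/s
Re = VD/ν = 3.833·0.460/2.35×10^-6 = 7.50×10^5 → turbulent
ε/D = 0.53/460 = 0.00115
Haaland: f = 0.02069
h_f = f(L/D)V²/(2g) = 0.02069·(2180/0.460)·3.833²/(2·9.81) = 73.42 m

h_f ≈ 73.4 m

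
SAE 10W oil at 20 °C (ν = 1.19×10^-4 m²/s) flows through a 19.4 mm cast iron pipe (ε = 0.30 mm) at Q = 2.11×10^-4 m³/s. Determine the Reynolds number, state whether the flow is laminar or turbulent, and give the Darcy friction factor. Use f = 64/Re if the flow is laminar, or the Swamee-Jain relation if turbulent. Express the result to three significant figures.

Re ≈ 116; laminar; f = 64/Re ≈ 0.550

V = 4Q/(πD²) = 0.7138 m/s
Re = VD/ν = 0.7138·0.0194/1.19×10^-4 = 116
Re < 2300 → laminar → f = 64/Re = 0.5500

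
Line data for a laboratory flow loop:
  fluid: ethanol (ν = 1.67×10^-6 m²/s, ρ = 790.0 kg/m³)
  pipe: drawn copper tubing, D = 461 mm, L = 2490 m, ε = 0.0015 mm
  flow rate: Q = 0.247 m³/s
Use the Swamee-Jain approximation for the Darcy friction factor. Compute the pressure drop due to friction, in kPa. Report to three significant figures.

V = 4Q/(πD²) = 4·0.247/(π·0.461²) = 1.480 m/s
Re = VD/ν = 1.480·0.461/1.67×10^-6 = 4.08×10^5 → turbulent
ε/D = 0.0015/461 = 3.25×10^-6
Swamee-Jain: f = 0.01362
h_f = f(L/D)V²/(2g) = 0.01362·(2490/0.461)·1.480²/(2·9.81) = 8.213 m
Δp = ρg·h_f = 790.0·9.81·8.213 = 63.65 kPa

Δp ≈ 63.6 kPa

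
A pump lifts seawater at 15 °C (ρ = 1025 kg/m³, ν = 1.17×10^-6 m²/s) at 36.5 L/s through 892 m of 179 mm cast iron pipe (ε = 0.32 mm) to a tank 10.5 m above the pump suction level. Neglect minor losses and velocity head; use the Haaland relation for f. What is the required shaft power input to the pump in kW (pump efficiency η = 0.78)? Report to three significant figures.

P_shaft ≈ 10.9 kW

V = 4Q/(πD²) = 1.450 m/s; Re = 2.22×10^5; ε/D = 0.00179; f = 0.02355
h_f = f(L/D)V²/2g = 12.58 m
Total head H = z + h_f = 10.5 + 12.58 = 23.08 m
P_hyd = ρgQH = 1025·9.81·0.0365·23.08 = 8.472 kW
P_shaft = P_hyd/η = 8.472/0.78 = 10.86 kW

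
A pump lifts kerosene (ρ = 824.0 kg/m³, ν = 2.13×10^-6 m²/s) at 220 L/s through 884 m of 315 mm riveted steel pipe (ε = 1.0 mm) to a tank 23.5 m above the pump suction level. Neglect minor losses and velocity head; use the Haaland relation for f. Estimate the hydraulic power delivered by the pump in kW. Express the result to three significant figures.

P_hyd ≈ 96.4 kW

V = 4Q/(πD²) = 2.823 m/s; Re = 4.17×10^5; ε/D = 0.00317; f = 0.02692
h_f = f(L/D)V²/2g = 30.69 m
Total head H = z + h_f = 23.5 + 30.69 = 54.19 m
P_hyd = ρgQH = 824.0·9.81·0.220·54.19 = 96.36 kW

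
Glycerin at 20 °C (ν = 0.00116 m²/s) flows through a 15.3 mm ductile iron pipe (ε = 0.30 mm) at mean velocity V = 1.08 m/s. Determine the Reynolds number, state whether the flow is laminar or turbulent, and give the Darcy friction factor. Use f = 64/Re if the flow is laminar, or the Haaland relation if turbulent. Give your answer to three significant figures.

Re = VD/ν = 1.080·0.0153/0.00116 = 14.2
Re < 2300 → laminar → f = 64/Re = 4.493

Re ≈ 14.2; laminar; f = 64/Re ≈ 4.49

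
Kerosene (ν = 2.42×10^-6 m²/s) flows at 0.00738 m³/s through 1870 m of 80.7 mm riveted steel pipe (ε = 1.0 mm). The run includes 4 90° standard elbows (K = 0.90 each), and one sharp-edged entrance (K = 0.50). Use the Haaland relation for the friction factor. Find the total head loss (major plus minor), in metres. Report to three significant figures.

H_L ≈ 103 m

V = 4Q/(πD²) = 1.443 m/s; V²/2g = 0.1061 m
Re = 4.81×10^4, ε/D = 0.0124 → f = 0.04191 (Haaland)
Major: h_f = f(L/D)·V²/2g = 0.04191·23172·0.1061 = 103.0 m
Minor: ΣK = 4.10; h_m = ΣK·V²/2g = 0.4350 m
Total H_L = 103.0 + 0.4350 = 103.5 m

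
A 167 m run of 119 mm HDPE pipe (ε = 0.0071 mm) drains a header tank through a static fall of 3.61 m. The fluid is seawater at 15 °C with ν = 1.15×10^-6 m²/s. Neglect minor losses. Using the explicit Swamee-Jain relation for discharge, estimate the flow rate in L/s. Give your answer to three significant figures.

Swamee-Jain (Type II): Q = -0.965·√(gD⁵h_f/L)·ln[ε/(3.7D) + √(3.17ν²L/(gD³h_f))]
√(gD⁵h_f/L) = √(9.81·0.119⁵·3.61/167) = 0.002250
ε/(3.7D) = 1.61×10^-5; √(3.17ν²L/(gD³h_f)) = 1.08×10^-4
Q = -0.965·0.002250·ln(1.244×10^-4) = 0.01952 m³/s
Check: V = 1.76 m/s, Re = 1.82×10^5, f = 0.01633, h_f = 3.60 m ≈ 3.61 m ✓

Q ≈ 19.5 L/s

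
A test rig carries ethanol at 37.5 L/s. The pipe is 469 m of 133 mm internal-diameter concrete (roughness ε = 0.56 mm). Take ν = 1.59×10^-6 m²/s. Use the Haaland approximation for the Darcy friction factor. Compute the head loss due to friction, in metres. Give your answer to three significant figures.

V = 4Q/(πD²) = 4·0.0375/(π·0.133²) = 2.699 m/s
Re = VD/ν = 2.699·0.133/1.59×10^-6 = 2.26×10^5 → turbulent
ε/D = 0.56/133 = 0.00421
Haaland: f = 0.02933
h_f = f(L/D)V²/(2g) = 0.02933·(469/0.133)·2.699²/(2·9.81) = 38.41 m

h_f ≈ 38.4 m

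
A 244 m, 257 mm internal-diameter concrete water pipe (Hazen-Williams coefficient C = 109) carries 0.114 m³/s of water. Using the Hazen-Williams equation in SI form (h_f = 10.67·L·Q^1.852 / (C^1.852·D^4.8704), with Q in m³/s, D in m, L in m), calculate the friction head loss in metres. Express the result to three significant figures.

h_f ≈ 5.88 m

h_f = 10.67·244·0.114^1.852 / (109^1.852·0.257^4.8704) = 5.882 m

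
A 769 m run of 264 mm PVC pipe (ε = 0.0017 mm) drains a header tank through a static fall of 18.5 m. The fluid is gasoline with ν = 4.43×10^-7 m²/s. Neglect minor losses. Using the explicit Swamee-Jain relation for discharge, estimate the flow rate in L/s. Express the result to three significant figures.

Q ≈ 188 L/s

Swamee-Jain (Type II): Q = -0.965·√(gD⁵h_f/L)·ln[ε/(3.7D) + √(3.17ν²L/(gD³h_f))]
√(gD⁵h_f/L) = √(9.81·0.264⁵·18.5/769) = 0.01740
ε/(3.7D) = 1.74×10^-6; √(3.17ν²L/(gD³h_f)) = 1.20×10^-5
Q = -0.965·0.01740·ln(1.371×10^-5) = 0.1880 m³/s
Check: V = 3.43 m/s, Re = 2.05×10^6, f = 0.01058, h_f = 18.5 m ≈ 18.5 m ✓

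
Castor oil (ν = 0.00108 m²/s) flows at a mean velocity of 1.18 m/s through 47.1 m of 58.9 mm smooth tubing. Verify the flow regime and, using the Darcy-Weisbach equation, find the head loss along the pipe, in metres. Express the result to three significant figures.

h_f ≈ 56.4 m

Re = VD/ν = 1.18·0.05890/0.00108 = 64.4 → laminar (Re < 2300)
f = 64/Re = 0.9945
h_f = f(L/D)V²/(2g) = 0.9945·(47.1/0.05890)·1.18²/(2·9.81) = 56.44 m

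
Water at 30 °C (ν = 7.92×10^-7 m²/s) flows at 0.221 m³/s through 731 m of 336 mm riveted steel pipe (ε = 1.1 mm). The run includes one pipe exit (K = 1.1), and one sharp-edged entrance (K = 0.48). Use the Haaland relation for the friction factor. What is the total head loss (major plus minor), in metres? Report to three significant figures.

V = 4Q/(πD²) = 2.492 m/s; V²/2g = 0.3166 m
Re = 1.06×10^6, ε/D = 0.00327 → f = 0.02698 (Haaland)
Major: h_f = f(L/D)·V²/2g = 0.02698·2176·0.3166 = 18.59 m
Minor: ΣK = 1.58; h_m = ΣK·V²/2g = 0.5003 m
Total H_L = 18.59 + 0.5003 = 19.09 m

H_L ≈ 19.1 m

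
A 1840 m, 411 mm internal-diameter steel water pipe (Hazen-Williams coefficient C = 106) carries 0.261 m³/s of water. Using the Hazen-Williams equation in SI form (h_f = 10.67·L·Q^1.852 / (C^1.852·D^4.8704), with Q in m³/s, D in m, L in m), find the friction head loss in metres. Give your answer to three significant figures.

h_f ≈ 22.0 m

h_f = 10.67·1840·0.261^1.852 / (106^1.852·0.411^4.8704) = 22.00 m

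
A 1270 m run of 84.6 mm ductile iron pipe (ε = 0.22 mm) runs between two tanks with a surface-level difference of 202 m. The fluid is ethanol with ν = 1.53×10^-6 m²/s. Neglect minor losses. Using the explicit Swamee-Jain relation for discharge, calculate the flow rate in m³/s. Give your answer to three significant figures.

Swamee-Jain (Type II): Q = -0.965·√(gD⁵h_f/L)·ln[ε/(3.7D) + √(3.17ν²L/(gD³h_f))]
√(gD⁵h_f/L) = √(9.81·0.0846⁵·202/1270) = 0.002600
ε/(3.7D) = 7.03×10^-4; √(3.17ν²L/(gD³h_f)) = 8.86×10^-5
Q = -0.965·0.002600·ln(7.915×10^-4) = 0.01792 m³/s
Check: V = 3.19 m/s, Re = 1.76×10^5, f = 0.02617, h_f = 204 m ≈ 202 m ✓

Q ≈ 0.0179 m³/s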